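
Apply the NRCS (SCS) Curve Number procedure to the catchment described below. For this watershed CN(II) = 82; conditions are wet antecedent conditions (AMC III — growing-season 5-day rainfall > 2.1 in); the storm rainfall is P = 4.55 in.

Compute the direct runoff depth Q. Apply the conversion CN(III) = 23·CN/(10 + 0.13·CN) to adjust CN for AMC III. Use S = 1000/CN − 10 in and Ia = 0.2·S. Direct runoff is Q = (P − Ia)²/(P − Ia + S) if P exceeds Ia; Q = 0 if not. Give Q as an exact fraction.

Q = 6758977369/1890017180 in ≈ 3.576 in

CN(III) from CN(II)=82: (23·82)/(10 + 0.13·82) = 94300/1033 ≈ 91.288
Max retention: S = 1000/(94300/1033) − 10 = 900/943 in (≈ 0.954 in)
Ia = 0.2S: 0.2·0.954 = 0.191 in (exactly 180/943)
P − Ia = 4.550 − 0.191 = 82213/18860 ≈ 4.359 in (> 0, runoff occurs)
Q: (82213/18860)² ÷ (100213/18860) = 6758977369/1890017180 in (≈ 3.576 in)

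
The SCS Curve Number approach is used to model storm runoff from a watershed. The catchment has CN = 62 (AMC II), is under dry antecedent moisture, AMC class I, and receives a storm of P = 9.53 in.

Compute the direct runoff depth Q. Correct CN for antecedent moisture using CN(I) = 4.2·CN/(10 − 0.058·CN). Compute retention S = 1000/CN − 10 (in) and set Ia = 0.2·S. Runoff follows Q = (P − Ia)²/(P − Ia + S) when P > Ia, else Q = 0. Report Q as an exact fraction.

CN(I) from CN(II)=62: (4.2·62)/(10 − 0.058·62) = 65100/1601 ≈ 40.662
Max retention: S = 1000/(65100/1601) − 10 = 9500/651 in (≈ 14.593 in)
Initial abstraction Ia = S/5 = (9500/651)/5 = 1900/651 ≈ 2.919 in
P − Ia = 9.530 − 2.919 = 430403/65100 ≈ 6.611 in (> 0, runoff occurs)
Q: (430403/65100)² ÷ (1380403/65100) = 185246742409/89864235300 in (≈ 2.061 in)

Q = 185246742409/89864235300 in ≈ 2.061 in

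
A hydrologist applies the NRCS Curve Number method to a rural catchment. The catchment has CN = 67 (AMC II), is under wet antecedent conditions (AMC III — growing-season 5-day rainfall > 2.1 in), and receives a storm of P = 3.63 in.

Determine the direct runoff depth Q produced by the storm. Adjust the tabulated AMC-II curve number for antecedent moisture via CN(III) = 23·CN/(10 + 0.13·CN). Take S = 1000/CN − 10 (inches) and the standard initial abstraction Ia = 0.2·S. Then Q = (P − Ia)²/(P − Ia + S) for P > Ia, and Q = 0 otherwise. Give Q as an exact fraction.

Q = 2458856411/1281649700 in ≈ 1.919 in

Adjust CN=67 to AMC III: 23·67/(10 + 0.13·67) → 1541 ÷ (1871/100) = 154100/1871 ≈ 82.362
Max retention: S = 1000/(154100/1871) − 10 = 3300/1541 in (≈ 2.141 in)
Ia = 0.2·(3300/1541) = 660/1541 in ≈ 0.428 in
P − Ia = 3.630 − 0.428 = 493383/154100 ≈ 3.202 in (> 0, runoff occurs)
Runoff Q = (P−Ia)²/(P−Ia+S) = (3.202)²/(3.202+2.141) = 2458856411/1281649700 ≈ 1.919 in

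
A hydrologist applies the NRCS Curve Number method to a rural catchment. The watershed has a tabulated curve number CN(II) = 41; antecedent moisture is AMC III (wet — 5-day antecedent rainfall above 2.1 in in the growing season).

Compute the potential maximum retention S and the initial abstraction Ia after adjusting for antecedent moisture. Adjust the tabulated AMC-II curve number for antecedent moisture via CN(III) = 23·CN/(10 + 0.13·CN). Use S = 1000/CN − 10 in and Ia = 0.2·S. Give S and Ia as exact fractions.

CN(III) from CN(II)=41: (23·41)/(10 + 0.13·41) = 94300/1533 ≈ 61.513
Max retention: S = 1000/(94300/1533) − 10 = 5900/943 in (≈ 6.257 in)
Ia = 0.2S: 0.2·6.257 = 1.251 in (exactly 1180/943)

S = 5900/943 in ≈ 6.257 in; Ia = 1180/943 in ≈ 1.251 in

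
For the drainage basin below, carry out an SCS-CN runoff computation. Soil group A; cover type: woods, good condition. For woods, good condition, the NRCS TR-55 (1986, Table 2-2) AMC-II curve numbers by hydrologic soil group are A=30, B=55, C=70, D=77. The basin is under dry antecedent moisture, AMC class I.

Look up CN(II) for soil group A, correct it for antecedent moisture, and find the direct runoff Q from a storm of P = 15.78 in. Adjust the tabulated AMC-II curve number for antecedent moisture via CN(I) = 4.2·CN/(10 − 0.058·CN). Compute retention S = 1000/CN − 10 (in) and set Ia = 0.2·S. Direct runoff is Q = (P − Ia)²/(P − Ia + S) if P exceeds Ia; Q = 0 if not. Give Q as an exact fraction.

NRCS table: woods, good condition, soil group A → CN(II) = 30
CN(I) from CN(II)=30: (4.2·30)/(10 − 0.058·30) = 900/59 ≈ 15.254
Max retention: S = 1000/(900/59) − 10 = 500/9 in (≈ 55.556 in)
Ia = 0.2S: 0.2·55.556 = 11.111 in (exactly 100/9)
Since P=15.780 > Ia=11.111: effective rainfall P−Ia = 2101/450 in
Q = (2101/450)²/((2101/450) + 500/9) = (4414201/202500)/(27101/450) = 4414201/12195450 in ≈ 0.362 in

Q = 4414201/12195450 in ≈ 0.362 in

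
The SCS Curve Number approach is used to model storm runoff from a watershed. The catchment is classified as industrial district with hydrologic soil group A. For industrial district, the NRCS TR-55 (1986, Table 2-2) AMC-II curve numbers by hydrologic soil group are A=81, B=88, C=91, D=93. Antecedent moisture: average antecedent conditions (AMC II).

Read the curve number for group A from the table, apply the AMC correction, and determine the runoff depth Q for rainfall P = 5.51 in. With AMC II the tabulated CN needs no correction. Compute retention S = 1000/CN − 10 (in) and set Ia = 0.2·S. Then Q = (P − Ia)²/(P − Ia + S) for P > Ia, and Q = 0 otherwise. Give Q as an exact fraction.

NRCS table: industrial district, soil group A → CN(II) = 81
AMC II — tabulated CN = 81 applies directly.
Max retention: S = 1000/81 − 10 = 190/81 in (≈ 2.346 in)
Ia = 0.2S: 0.2·2.346 = 0.469 in (exactly 38/81)
Since P=5.510 > Ia=0.469: effective rainfall P−Ia = 40831/8100 in
Q = (40831/8100)²/((40831/8100) + 190/81) = (1667170561/65610000)/(59831/8100) = 87745819/25506900 in ≈ 3.440 in

Q = 87745819/25506900 in ≈ 3.440 in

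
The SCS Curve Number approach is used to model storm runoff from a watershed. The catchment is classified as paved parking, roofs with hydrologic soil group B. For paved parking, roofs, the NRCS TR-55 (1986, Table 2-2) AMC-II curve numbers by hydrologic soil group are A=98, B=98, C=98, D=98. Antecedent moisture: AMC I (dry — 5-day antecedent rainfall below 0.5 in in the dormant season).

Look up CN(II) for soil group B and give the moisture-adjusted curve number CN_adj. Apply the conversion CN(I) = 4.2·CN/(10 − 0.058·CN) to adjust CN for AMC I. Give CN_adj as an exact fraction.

CN_adj = 102900/1079 ≈ 95.366

NRCS table: paved parking, roofs, soil group B → CN(II) = 98
Dry (AMC I): CN(I) = 4.2·98/(10 − 0.058·98) = (2058/5)/(1079/250) = 102900/1079 ≈ 95.366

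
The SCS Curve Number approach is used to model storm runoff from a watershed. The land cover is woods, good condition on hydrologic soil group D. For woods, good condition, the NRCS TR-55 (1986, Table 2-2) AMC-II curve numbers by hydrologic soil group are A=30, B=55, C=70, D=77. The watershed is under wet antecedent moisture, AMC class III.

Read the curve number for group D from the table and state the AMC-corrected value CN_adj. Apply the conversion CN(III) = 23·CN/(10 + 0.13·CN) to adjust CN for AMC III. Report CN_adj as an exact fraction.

CN_adj = 7700/87 ≈ 88.506

NRCS table: woods, good condition, soil group D → CN(II) = 77
Wet (AMC III): CN(III) = 23·77/(10 + 0.13·77) = 1771/(2001/100) = 7700/87 ≈ 88.506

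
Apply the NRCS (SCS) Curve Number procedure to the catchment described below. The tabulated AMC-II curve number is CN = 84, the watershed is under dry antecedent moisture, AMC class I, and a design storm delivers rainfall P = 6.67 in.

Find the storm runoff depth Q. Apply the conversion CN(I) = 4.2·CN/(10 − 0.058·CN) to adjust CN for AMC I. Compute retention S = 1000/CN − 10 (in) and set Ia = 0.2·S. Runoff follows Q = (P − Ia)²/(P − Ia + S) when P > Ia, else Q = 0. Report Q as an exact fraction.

CN(I) from CN(II)=84: (4.2·84)/(10 − 0.058·84) = 44100/641 ≈ 68.799
Max retention: S = 1000/(44100/641) − 10 = 2000/441 in (≈ 4.535 in)
Ia = 0.2S: 0.2·4.535 = 0.907 in (exactly 400/441)
P − Ia = 6.670 − 0.907 = 254147/44100 ≈ 5.763 in (> 0, runoff occurs)
Runoff Q = (P−Ia)²/(P−Ia+S) = (5.763)²/(5.763+4.535) = 64590697609/20027882700 ≈ 3.225 in

Q = 64590697609/20027882700 in ≈ 3.225 in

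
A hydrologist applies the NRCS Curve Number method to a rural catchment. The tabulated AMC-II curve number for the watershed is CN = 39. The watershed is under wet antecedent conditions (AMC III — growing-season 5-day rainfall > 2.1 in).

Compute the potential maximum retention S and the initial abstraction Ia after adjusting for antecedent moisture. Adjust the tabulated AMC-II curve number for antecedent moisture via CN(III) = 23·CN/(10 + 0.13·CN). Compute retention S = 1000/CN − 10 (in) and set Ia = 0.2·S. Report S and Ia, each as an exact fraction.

Adjust CN=39 to AMC III: 23·39/(10 + 0.13·39) → 897 ÷ (1507/100) = 89700/1507 ≈ 59.522
Max retention: S = 1000/(89700/1507) − 10 = 6100/897 in (≈ 6.800 in)
Ia = 0.2·(6100/897) = 1220/897 in ≈ 1.360 in

S = 6100/897 in ≈ 6.800 in; Ia = 1220/897 in ≈ 1.360 in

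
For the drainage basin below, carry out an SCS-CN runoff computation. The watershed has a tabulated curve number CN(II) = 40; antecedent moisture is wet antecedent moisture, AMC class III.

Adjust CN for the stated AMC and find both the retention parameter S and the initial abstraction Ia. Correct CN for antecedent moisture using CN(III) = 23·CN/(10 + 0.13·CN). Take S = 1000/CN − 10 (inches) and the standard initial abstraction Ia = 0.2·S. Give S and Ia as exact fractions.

Adjust CN=40 to AMC III: 23·40/(10 + 0.13·40) → 920 ÷ (76/5) = 1150/19 ≈ 60.526
Max retention: S = 1000/(1150/19) − 10 = 150/23 in (≈ 6.522 in)
Initial abstraction Ia = S/5 = (150/23)/5 = 30/23 ≈ 1.304 in

S = 150/23 in ≈ 6.522 in; Ia = 30/23 in ≈ 1.304 in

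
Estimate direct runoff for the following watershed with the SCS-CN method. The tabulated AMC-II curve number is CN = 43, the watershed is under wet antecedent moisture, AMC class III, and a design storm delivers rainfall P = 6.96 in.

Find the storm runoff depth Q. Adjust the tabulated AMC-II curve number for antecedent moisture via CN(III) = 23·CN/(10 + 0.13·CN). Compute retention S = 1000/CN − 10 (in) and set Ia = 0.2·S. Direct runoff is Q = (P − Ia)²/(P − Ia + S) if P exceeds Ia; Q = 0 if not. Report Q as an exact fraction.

Q = 3436156566/1178912725 in ≈ 2.915 in

CN(III) from CN(II)=43: (23·43)/(10 + 0.13·43) = 98900/1559 ≈ 63.438
Retention S: 1000/CN − 10 with CN=63.438 → S = 5700/989 ≈ 5.763 in
Initial abstraction Ia = S/5 = (5700/989)/5 = 1140/989 ≈ 1.153 in
Since P=6.960 > Ia=1.153: effective rainfall P−Ia = 143586/24725 in
Runoff Q = (P−Ia)²/(P−Ia+S) = (5.807)²/(5.807+5.763) = 3436156566/1178912725 ≈ 2.915 in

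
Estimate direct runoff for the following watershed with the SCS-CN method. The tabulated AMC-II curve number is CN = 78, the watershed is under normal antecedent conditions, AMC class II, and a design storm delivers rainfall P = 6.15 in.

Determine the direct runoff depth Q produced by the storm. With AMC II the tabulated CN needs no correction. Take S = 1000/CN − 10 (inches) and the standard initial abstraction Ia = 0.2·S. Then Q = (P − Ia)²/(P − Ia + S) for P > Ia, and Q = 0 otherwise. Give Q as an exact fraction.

CN(II) = 78; AMC II needs no correction.
Max retention: S = 1000/78 − 10 = 110/39 in (≈ 2.821 in)
Ia = 0.2·(110/39) = 22/39 in ≈ 0.564 in
P − Ia = 6.150 − 0.564 = 4357/780 ≈ 5.586 in (> 0, runoff occurs)
Q = (4357/780)²/((4357/780) + 110/39) = (18983449/608400)/(6557/780) = 18983449/5114460 in ≈ 3.712 in

Q = 18983449/5114460 in ≈ 3.712 in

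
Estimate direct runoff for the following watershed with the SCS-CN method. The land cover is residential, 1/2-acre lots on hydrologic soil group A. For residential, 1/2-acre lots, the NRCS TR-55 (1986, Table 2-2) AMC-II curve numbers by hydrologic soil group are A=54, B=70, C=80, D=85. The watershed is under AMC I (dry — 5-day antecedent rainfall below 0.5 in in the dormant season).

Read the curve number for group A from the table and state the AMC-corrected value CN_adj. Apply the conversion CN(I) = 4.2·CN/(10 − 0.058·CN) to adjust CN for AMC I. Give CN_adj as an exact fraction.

NRCS table: residential, 1/2-acre lots, soil group A → CN(II) = 54
Adjust CN=54 to AMC I: 4.2·54/(10 − 0.058·54) → (1134/5) ÷ (1717/250) = 56700/1717 ≈ 33.023

CN_adj = 56700/1717 ≈ 33.023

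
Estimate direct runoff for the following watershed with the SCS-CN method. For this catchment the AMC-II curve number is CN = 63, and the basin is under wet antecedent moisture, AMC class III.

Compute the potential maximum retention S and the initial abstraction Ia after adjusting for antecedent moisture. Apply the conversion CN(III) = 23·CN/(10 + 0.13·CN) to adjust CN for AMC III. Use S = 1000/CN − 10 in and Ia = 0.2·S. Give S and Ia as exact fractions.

Wet (AMC III): CN(III) = 23·63/(10 + 0.13·63) = 1449/(1819/100) = 144900/1819 ≈ 79.659
Max retention: S = 1000/(144900/1819) − 10 = 3700/1449 in (≈ 2.553 in)
Ia = 0.2S: 0.2·2.553 = 0.511 in (exactly 740/1449)

S = 3700/1449 in ≈ 2.553 in; Ia = 740/1449 in ≈ 0.511 in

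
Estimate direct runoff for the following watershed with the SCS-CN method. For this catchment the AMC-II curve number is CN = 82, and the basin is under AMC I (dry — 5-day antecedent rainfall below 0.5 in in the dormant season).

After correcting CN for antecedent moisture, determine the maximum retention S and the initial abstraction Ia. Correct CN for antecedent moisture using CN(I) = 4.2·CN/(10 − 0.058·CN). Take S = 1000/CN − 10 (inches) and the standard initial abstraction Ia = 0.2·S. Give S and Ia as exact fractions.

S = 1500/287 in ≈ 5.226 in; Ia = 300/287 in ≈ 1.045 in

Adjust CN=82 to AMC I: 4.2·82/(10 − 0.058·82) → (1722/5) ÷ (1311/250) = 28700/437 ≈ 65.675
Max retention: S = 1000/(28700/437) − 10 = 1500/287 in (≈ 5.226 in)
Initial abstraction Ia = S/5 = (1500/287)/5 = 300/287 ≈ 1.045 in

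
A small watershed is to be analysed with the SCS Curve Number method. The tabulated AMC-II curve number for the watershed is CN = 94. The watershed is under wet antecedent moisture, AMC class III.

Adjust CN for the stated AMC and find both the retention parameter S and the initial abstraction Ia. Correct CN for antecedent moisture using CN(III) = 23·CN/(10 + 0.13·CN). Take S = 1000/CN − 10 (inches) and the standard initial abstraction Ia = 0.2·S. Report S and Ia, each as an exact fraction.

S = 300/1081 in ≈ 0.278 in; Ia = 60/1081 in ≈ 0.056 in

CN(III) from CN(II)=94: (23·94)/(10 + 0.13·94) = 108100/1111 ≈ 97.300
S = 1000/(108100/1111) − 10 = 300/1081 in ≈ 0.278 in
Ia = 0.2S: 0.2·0.278 = 0.056 in (exactly 60/1081)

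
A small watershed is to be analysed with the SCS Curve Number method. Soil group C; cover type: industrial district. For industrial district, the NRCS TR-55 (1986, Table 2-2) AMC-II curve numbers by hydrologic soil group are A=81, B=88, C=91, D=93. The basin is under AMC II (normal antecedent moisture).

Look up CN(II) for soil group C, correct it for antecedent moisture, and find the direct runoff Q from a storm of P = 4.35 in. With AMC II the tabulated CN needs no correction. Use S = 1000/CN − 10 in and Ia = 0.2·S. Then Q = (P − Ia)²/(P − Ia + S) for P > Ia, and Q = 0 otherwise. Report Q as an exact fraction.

Q = 19036083/5676580 in ≈ 3.353 in

NRCS table: industrial district, soil group C → CN(II) = 91
Average conditions: CN = 91 (no AMC adjustment).
Retention S: 1000/CN − 10 with CN=91.000 → S = 90/91 ≈ 0.989 in
Ia = 0.2·(90/91) = 18/91 in ≈ 0.198 in
Excess rainfall: 4.350 − 0.198 = 4.152 in; P > Ia so Q > 0
Q = (7557/1820)²/((7557/1820) + 90/91) = (57108249/3312400)/(9357/1820) = 19036083/5676580 in ≈ 3.353 in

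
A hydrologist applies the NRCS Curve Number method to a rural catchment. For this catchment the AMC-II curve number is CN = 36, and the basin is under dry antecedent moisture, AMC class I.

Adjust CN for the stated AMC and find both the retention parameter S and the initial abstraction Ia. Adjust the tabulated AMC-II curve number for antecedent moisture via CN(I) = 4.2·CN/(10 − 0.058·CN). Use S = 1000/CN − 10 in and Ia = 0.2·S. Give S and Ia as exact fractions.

S = 8000/189 in ≈ 42.328 in; Ia = 1600/189 in ≈ 8.466 in

Dry (AMC I): CN(I) = 4.2·36/(10 − 0.058·36) = (756/5)/(989/125) = 18900/989 ≈ 19.110
Max retention: S = 1000/(18900/989) − 10 = 8000/189 in (≈ 42.328 in)
Ia = 0.2S: 0.2·42.328 = 8.466 in (exactly 1600/189)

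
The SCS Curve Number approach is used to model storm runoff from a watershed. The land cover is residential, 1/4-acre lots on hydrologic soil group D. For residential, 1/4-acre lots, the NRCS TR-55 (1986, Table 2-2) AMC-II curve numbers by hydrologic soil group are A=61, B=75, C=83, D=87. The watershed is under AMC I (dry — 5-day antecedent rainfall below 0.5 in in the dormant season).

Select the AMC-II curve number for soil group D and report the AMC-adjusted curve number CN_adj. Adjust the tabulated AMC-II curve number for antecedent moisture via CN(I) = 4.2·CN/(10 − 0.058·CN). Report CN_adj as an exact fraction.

NRCS table: residential, 1/4-acre lots, soil group D → CN(II) = 87
Dry (AMC I): CN(I) = 4.2·87/(10 − 0.058·87) = (1827/5)/(2477/500) = 182700/2477 ≈ 73.759

CN_adj = 182700/2477 ≈ 73.759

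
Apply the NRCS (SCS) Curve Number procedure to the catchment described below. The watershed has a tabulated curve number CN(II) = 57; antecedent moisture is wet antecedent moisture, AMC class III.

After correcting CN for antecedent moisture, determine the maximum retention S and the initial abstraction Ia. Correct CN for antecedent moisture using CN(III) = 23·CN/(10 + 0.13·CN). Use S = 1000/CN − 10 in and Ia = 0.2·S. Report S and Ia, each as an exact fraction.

Wet (AMC III): CN(III) = 23·57/(10 + 0.13·57) = 1311/(1741/100) = 131100/1741 ≈ 75.302
S = 1000/(131100/1741) − 10 = 4300/1311 in ≈ 3.280 in
Ia = 0.2·(4300/1311) = 860/1311 in ≈ 0.656 in

S = 4300/1311 in ≈ 3.280 in; Ia = 860/1311 in ≈ 0.656 in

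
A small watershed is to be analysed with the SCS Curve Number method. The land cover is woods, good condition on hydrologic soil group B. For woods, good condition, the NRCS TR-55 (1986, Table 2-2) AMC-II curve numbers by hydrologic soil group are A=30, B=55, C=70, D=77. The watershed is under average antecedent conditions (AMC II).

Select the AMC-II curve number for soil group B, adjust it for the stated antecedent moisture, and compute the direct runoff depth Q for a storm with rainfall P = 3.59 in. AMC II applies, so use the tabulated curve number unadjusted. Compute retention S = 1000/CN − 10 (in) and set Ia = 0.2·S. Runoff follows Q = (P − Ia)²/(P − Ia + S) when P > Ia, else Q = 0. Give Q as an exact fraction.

NRCS table: woods, good condition, soil group B → CN(II) = 55
AMC II — tabulated CN = 55 applies directly.
Max retention: S = 1000/55 − 10 = 90/11 in (≈ 8.182 in)
Initial abstraction Ia = S/5 = (90/11)/5 = 18/11 ≈ 1.636 in
P − Ia = 3.590 − 1.636 = 2149/1100 ≈ 1.954 in (> 0, runoff occurs)
Runoff Q = (P−Ia)²/(P−Ia+S) = (1.954)²/(1.954+8.182) = 4618201/12263900 ≈ 0.377 in

Q = 4618201/12263900 in ≈ 0.377 in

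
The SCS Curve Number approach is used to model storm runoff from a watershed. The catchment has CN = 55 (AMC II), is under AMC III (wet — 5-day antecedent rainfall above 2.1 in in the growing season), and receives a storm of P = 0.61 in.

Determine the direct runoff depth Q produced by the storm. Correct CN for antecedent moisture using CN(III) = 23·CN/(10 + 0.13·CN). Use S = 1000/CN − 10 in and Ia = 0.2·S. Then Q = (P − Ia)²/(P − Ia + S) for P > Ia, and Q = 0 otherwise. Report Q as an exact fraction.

Adjust CN=55 to AMC III: 23·55/(10 + 0.13·55) → 1265 ÷ (343/20) = 25300/343 ≈ 73.761
Max retention: S = 1000/(25300/343) − 10 = 900/253 in (≈ 3.557 in)
Ia = 0.2·(900/253) = 180/253 in ≈ 0.711 in
P = 0.610 ≤ Ia = 0.711 in: entire storm abstracted, Q = 0.

Q = 0 in ≈ 0.000 in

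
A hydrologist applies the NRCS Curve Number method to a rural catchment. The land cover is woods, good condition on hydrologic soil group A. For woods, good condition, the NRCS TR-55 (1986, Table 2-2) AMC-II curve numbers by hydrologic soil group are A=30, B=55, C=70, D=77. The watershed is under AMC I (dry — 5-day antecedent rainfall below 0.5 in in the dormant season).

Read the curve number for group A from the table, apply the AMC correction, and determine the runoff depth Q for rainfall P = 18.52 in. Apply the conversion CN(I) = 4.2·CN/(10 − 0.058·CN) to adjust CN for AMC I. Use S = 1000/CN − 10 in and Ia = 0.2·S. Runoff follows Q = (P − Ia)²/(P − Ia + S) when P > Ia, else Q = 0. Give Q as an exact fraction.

Q = 2778889/3187575 in ≈ 0.872 in

NRCS table: woods, good condition, soil group A → CN(II) = 30
CN(I) from CN(II)=30: (4.2·30)/(10 − 0.058·30) = 900/59 ≈ 15.254
S = 1000/(900/59) − 10 = 500/9 in ≈ 55.556 in
Ia = 0.2S: 0.2·55.556 = 11.111 in (exactly 100/9)
Excess rainfall: 18.520 − 11.111 = 7.409 in; P > Ia so Q > 0
Q = (1667/225)²/((1667/225) + 500/9) = (2778889/50625)/(14167/225) = 2778889/3187575 in ≈ 0.872 in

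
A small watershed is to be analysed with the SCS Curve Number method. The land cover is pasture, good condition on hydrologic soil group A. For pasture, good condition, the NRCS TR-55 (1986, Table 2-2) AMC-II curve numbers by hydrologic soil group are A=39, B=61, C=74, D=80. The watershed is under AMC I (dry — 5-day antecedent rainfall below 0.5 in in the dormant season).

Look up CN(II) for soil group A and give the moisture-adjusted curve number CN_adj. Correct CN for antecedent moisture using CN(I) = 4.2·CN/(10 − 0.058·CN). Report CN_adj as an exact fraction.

CN_adj = 81900/3869 ≈ 21.168

NRCS table: pasture, good condition, soil group A → CN(II) = 39
Dry (AMC I): CN(I) = 4.2·39/(10 − 0.058·39) = (819/5)/(3869/500) = 81900/3869 ≈ 21.168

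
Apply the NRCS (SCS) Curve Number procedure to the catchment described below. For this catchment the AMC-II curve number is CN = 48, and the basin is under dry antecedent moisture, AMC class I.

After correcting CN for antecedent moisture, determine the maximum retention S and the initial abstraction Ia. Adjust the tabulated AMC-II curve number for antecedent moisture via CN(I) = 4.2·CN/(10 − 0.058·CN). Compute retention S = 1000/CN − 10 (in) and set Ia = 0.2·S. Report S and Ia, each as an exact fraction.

Dry (AMC I): CN(I) = 4.2·48/(10 − 0.058·48) = (1008/5)/(902/125) = 12600/451 ≈ 27.938
Max retention: S = 1000/(12600/451) − 10 = 1625/63 in (≈ 25.794 in)
Initial abstraction Ia = S/5 = (1625/63)/5 = 325/63 ≈ 5.159 in

S = 1625/63 in ≈ 25.794 in; Ia = 325/63 in ≈ 5.159 in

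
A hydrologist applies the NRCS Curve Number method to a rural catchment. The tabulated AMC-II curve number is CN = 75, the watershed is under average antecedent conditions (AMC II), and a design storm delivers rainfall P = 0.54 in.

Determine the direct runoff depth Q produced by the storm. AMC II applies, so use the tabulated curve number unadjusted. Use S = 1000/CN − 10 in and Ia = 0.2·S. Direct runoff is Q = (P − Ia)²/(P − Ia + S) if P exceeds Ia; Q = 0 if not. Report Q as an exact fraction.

Q = 0 in ≈ 0.000 in

AMC II — tabulated CN = 75 applies directly.
S = 1000/75 − 10 = 10/3 in ≈ 3.333 in
Initial abstraction Ia = S/5 = (10/3)/5 = 2/3 ≈ 0.667 in
P = 0.540 ≤ Ia = 0.667 in: entire storm abstracted, Q = 0.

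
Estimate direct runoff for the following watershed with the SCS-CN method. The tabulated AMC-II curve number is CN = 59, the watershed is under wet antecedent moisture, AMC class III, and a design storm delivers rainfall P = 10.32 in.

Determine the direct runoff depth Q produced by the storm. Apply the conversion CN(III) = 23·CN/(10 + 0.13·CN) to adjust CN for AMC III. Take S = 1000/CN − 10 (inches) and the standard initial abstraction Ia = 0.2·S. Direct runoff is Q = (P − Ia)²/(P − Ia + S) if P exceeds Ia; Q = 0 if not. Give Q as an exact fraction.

Q = 54320057618/7329598025 in ≈ 7.411 in

CN(III) from CN(II)=59: (23·59)/(10 + 0.13·59) = 135700/1767 ≈ 76.797
S = 1000/(135700/1767) − 10 = 4100/1357 in ≈ 3.021 in
Ia = 0.2·(4100/1357) = 820/1357 in ≈ 0.604 in
P − Ia = 10.320 − 0.604 = 329606/33925 ≈ 9.716 in (> 0, runoff occurs)
Q: (329606/33925)² ÷ (432106/33925) = 54320057618/7329598025 in (≈ 7.411 in)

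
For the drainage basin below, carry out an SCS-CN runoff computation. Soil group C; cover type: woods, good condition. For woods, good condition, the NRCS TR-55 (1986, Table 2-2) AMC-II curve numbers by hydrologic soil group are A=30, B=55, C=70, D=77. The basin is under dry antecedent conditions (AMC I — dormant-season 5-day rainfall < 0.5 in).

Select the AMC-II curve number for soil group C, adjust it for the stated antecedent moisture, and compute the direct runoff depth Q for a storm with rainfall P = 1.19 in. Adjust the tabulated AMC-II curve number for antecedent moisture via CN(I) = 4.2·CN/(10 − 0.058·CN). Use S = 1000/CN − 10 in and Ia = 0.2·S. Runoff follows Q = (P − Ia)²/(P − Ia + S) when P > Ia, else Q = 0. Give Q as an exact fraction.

Q = 0 in ≈ 0.000 in

NRCS table: woods, good condition, soil group C → CN(II) = 70
Dry (AMC I): CN(I) = 4.2·70/(10 − 0.058·70) = 294/(297/50) = 4900/99 ≈ 49.495
S = 1000/(4900/99) − 10 = 500/49 in ≈ 10.204 in
Ia = 0.2S: 0.2·10.204 = 2.041 in (exactly 100/49)
P = 1.190 ≤ Ia = 2.041 in: entire storm abstracted, Q = 0.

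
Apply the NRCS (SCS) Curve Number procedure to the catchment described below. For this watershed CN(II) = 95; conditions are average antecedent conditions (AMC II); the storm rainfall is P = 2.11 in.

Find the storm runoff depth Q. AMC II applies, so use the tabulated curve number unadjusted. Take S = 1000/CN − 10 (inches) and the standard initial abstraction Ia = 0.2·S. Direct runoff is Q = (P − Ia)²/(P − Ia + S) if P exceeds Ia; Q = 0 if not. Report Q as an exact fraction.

CN(II) = 95; AMC II needs no correction.
Max retention: S = 1000/95 − 10 = 10/19 in (≈ 0.526 in)
Ia = 0.2S: 0.2·0.526 = 0.105 in (exactly 2/19)
Since P=2.110 > Ia=0.105: effective rainfall P−Ia = 3809/1900 in
Q = (3809/1900)²/((3809/1900) + 10/19) = (14508481/3610000)/(4809/1900) = 14508481/9137100 in ≈ 1.588 in

Q = 14508481/9137100 in ≈ 1.588 in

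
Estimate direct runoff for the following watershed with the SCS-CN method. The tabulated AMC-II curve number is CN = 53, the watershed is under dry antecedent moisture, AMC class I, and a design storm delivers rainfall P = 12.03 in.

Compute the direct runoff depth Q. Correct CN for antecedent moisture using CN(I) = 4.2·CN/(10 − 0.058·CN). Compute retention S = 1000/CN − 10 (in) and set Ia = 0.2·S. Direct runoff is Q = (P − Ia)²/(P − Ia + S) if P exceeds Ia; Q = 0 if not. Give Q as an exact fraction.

Adjust CN=53 to AMC I: 4.2·53/(10 − 0.058·53) → (1113/5) ÷ (3463/500) = 111300/3463 ≈ 32.140
Max retention: S = 1000/(111300/3463) − 10 = 23500/1113 in (≈ 21.114 in)
Ia = 0.2S: 0.2·21.114 = 4.223 in (exactly 4700/1113)
P − Ia = 12.030 − 4.223 = 868939/111300 ≈ 7.807 in (> 0, runoff occurs)
Runoff Q = (P−Ia)²/(P−Ia+S) = (7.807)²/(7.807+21.114) = 755054985721/358267910700 ≈ 2.108 in

Q = 755054985721/358267910700 in ≈ 2.108 in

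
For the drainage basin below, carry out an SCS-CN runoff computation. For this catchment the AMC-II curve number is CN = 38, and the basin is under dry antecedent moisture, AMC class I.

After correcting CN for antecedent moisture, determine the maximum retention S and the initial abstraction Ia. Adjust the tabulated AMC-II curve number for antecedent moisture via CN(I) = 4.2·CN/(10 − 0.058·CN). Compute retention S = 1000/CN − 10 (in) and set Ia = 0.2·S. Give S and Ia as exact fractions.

CN(I) from CN(II)=38: (4.2·38)/(10 − 0.058·38) = 39900/1949 ≈ 20.472
Retention S: 1000/CN − 10 with CN=20.472 → S = 15500/399 ≈ 38.847 in
Ia = 0.2·(15500/399) = 3100/399 in ≈ 7.769 in

S = 15500/399 in ≈ 38.847 in; Ia = 3100/399 in ≈ 7.769 in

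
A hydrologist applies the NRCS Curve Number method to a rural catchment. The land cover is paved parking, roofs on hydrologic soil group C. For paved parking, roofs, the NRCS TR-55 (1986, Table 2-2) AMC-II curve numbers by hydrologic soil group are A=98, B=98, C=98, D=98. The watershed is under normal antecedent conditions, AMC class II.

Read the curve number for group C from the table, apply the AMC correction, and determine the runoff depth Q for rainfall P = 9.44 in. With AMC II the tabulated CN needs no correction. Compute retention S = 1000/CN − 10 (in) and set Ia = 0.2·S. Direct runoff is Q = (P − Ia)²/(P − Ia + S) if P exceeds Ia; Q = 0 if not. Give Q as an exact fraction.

NRCS table: paved parking, roofs, soil group C → CN(II) = 98
AMC II — tabulated CN = 98 applies directly.
S = 1000/98 − 10 = 10/49 in ≈ 0.204 in
Initial abstraction Ia = S/5 = (10/49)/5 = 2/49 ≈ 0.041 in
Excess rainfall: 9.440 − 0.041 = 9.399 in; P > Ia so Q > 0
Runoff Q = (P−Ia)²/(P−Ia+S) = (9.399)²/(9.399+0.204) = 33143049/3602725 ≈ 9.199 in

Q = 33143049/3602725 in ≈ 9.199 in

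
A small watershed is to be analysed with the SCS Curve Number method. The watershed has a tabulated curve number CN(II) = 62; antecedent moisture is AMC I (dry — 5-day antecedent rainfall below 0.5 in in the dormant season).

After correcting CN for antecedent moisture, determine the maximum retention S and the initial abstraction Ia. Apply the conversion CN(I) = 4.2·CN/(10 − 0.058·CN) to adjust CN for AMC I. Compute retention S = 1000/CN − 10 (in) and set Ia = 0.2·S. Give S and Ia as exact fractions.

S = 9500/651 in ≈ 14.593 in; Ia = 1900/651 in ≈ 2.919 in

Adjust CN=62 to AMC I: 4.2·62/(10 − 0.058·62) → (1302/5) ÷ (1601/250) = 65100/1601 ≈ 40.662
Max retention: S = 1000/(65100/1601) − 10 = 9500/651 in (≈ 14.593 in)
Initial abstraction Ia = S/5 = (9500/651)/5 = 1900/651 ≈ 2.919 in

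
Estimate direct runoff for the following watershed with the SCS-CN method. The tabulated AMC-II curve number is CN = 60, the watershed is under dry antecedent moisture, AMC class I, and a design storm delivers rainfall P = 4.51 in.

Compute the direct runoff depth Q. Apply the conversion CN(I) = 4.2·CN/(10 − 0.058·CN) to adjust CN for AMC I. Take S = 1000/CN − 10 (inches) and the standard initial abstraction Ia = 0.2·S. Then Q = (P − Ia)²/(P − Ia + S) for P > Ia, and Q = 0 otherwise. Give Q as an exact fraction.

Q = 70778569/683001900 in ≈ 0.104 in

CN(I) from CN(II)=60: (4.2·60)/(10 − 0.058·60) = 6300/163 ≈ 38.650
S = 1000/(6300/163) − 10 = 1000/63 in ≈ 15.873 in
Initial abstraction Ia = S/5 = (1000/63)/5 = 200/63 ≈ 3.175 in
Since P=4.510 > Ia=3.175: effective rainfall P−Ia = 8413/6300 in
Q: (8413/6300)² ÷ (108413/6300) = 70778569/683001900 in (≈ 0.104 in)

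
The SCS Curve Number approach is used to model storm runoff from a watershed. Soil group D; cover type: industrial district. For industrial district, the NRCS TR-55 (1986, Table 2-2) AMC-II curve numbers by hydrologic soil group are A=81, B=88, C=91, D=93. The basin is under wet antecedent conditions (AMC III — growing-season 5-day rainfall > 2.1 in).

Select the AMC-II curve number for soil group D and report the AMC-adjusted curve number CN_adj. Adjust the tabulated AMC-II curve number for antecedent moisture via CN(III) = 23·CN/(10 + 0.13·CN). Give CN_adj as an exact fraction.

CN_adj = 213900/2209 ≈ 96.831

NRCS table: industrial district, soil group D → CN(II) = 93
CN(III) from CN(II)=93: (23·93)/(10 + 0.13·93) = 213900/2209 ≈ 96.831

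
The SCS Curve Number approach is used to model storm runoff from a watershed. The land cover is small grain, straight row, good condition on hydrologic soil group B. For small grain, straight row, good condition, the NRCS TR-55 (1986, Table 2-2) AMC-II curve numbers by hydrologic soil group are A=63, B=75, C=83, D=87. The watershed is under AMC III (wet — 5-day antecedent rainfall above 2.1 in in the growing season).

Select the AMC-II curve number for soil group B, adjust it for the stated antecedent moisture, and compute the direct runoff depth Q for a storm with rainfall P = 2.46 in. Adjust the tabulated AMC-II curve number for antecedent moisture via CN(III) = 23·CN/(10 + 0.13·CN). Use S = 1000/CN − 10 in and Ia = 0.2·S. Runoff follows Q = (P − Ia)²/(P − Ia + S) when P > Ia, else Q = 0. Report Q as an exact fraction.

NRCS table: small grain, straight row, good condition, soil group B → CN(II) = 75
Adjust CN=75 to AMC III: 23·75/(10 + 0.13·75) → 1725 ÷ (79/4) = 6900/79 ≈ 87.342
Max retention: S = 1000/(6900/79) − 10 = 100/69 in (≈ 1.449 in)
Initial abstraction Ia = S/5 = (100/69)/5 = 20/69 ≈ 0.290 in
Excess rainfall: 2.460 − 0.290 = 2.170 in; P > Ia so Q > 0
Q = (7487/3450)²/((7487/3450) + 100/69) = (56055169/11902500)/(12487/3450) = 56055169/43080150 in ≈ 1.301 in

Q = 56055169/43080150 in ≈ 1.301 in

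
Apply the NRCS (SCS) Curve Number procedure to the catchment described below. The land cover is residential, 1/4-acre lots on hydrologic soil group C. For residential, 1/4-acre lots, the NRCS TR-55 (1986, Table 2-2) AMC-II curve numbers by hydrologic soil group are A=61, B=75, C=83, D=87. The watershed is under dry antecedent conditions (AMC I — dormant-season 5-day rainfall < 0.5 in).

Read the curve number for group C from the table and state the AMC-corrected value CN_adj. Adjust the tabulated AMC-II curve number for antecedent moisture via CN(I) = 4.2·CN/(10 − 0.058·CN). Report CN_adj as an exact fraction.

NRCS table: residential, 1/4-acre lots, soil group C → CN(II) = 83
CN(I) from CN(II)=83: (4.2·83)/(10 − 0.058·83) = 174300/2593 ≈ 67.219

CN_adj = 174300/2593 ≈ 67.219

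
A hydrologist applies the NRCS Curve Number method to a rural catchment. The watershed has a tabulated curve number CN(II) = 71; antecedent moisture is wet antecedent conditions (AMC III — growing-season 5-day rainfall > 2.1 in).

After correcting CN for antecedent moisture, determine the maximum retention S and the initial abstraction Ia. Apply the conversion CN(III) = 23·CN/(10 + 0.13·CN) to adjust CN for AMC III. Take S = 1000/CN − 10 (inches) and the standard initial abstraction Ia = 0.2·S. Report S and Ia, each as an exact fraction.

S = 2900/1633 in ≈ 1.776 in; Ia = 580/1633 in ≈ 0.355 in

CN(III) from CN(II)=71: (23·71)/(10 + 0.13·71) = 163300/1923 ≈ 84.919
Retention S: 1000/CN − 10 with CN=84.919 → S = 2900/1633 ≈ 1.776 in
Initial abstraction Ia = S/5 = (2900/1633)/5 = 580/1633 ≈ 0.355 in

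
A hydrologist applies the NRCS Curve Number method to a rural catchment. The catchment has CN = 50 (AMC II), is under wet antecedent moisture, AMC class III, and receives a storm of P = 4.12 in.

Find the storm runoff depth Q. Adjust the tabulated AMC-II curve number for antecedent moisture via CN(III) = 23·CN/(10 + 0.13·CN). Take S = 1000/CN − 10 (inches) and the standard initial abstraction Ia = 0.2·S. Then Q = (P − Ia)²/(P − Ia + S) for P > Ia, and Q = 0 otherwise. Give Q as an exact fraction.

Q = 3493161/2512175 in ≈ 1.390 in

CN(III) from CN(II)=50: (23·50)/(10 + 0.13·50) = 2300/33 ≈ 69.697
Max retention: S = 1000/(2300/33) − 10 = 100/23 in (≈ 4.348 in)
Initial abstraction Ia = S/5 = (100/23)/5 = 20/23 ≈ 0.870 in
Excess rainfall: 4.120 − 0.870 = 3.250 in; P > Ia so Q > 0
Q = (1869/575)²/((1869/575) + 100/23) = (3493161/330625)/(4369/575) = 3493161/2512175 in ≈ 1.390 in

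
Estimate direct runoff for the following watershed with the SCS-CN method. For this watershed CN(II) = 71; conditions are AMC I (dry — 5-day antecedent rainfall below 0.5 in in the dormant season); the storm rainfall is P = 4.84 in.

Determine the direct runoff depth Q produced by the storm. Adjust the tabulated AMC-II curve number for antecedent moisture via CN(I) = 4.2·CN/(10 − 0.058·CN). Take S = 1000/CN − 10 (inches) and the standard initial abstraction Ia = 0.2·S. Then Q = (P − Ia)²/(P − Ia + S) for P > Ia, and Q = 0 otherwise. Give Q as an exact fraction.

CN(I) from CN(II)=71: (4.2·71)/(10 − 0.058·71) = 149100/2941 ≈ 50.697
S = 1000/(149100/2941) − 10 = 14500/1491 in ≈ 9.725 in
Ia = 0.2·(14500/1491) = 2900/1491 in ≈ 1.945 in
Excess rainfall: 4.840 − 1.945 = 2.895 in; P > Ia so Q > 0
Runoff Q = (P−Ia)²/(P−Ia+S) = (2.895)²/(2.895+9.725) = 11644783921/17534570025 ≈ 0.664 in

Q = 11644783921/17534570025 in ≈ 0.664 in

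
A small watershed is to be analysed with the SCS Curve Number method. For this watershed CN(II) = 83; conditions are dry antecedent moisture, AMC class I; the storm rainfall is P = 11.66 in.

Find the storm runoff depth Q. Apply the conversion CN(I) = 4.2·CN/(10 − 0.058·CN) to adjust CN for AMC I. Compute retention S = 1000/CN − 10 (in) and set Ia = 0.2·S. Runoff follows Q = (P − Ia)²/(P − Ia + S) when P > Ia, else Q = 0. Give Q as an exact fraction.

Q = 867075706561/118190128350 in ≈ 7.336 in

Adjust CN=83 to AMC I: 4.2·83/(10 − 0.058·83) → (1743/5) ÷ (2593/500) = 174300/2593 ≈ 67.219
Max retention: S = 1000/(174300/2593) − 10 = 8500/1743 in (≈ 4.877 in)
Ia = 0.2·(8500/1743) = 1700/1743 in ≈ 0.975 in
Excess rainfall: 11.660 − 0.975 = 10.685 in; P > Ia so Q > 0
Runoff Q = (P−Ia)²/(P−Ia+S) = (10.685)²/(10.685+4.877) = 867075706561/118190128350 ≈ 7.336 in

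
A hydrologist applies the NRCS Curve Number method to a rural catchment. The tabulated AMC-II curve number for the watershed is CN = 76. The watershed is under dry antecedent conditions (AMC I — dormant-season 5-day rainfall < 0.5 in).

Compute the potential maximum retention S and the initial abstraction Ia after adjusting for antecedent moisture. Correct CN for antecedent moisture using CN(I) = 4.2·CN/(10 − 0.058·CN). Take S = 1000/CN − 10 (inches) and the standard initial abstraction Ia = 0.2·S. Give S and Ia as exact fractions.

S = 1000/133 in ≈ 7.519 in; Ia = 200/133 in ≈ 1.504 in

Dry (AMC I): CN(I) = 4.2·76/(10 − 0.058·76) = (1596/5)/(699/125) = 13300/233 ≈ 57.082
Retention S: 1000/CN − 10 with CN=57.082 → S = 1000/133 ≈ 7.519 in
Initial abstraction Ia = S/5 = (1000/133)/5 = 200/133 ≈ 1.504 in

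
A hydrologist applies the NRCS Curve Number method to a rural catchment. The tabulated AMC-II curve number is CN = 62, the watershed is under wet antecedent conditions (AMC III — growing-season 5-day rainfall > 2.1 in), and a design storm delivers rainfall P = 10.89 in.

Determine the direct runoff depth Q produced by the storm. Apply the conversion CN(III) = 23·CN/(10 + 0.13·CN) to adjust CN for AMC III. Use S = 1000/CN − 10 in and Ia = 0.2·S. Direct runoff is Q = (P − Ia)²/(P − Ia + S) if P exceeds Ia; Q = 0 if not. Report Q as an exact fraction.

Q = 545318740849/66198984100 in ≈ 8.238 in

Wet (AMC III): CN(III) = 23·62/(10 + 0.13·62) = 1426/(903/50) = 71300/903 ≈ 78.959
Retention S: 1000/CN − 10 with CN=78.959 → S = 1900/713 ≈ 2.665 in
Ia = 0.2·(1900/713) = 380/713 in ≈ 0.533 in
Excess rainfall: 10.890 − 0.533 = 10.357 in; P > Ia so Q > 0
Runoff Q = (P−Ia)²/(P−Ia+S) = (10.357)²/(10.357+2.665) = 545318740849/66198984100 ≈ 8.238 in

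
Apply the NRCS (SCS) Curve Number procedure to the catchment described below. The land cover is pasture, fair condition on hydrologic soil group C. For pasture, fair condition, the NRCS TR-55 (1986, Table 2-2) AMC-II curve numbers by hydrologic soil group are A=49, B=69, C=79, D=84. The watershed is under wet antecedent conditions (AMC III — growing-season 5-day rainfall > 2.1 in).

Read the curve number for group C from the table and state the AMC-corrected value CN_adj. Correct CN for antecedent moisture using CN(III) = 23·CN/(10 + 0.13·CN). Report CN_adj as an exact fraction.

NRCS table: pasture, fair condition, soil group C → CN(II) = 79
Adjust CN=79 to AMC III: 23·79/(10 + 0.13·79) → 1817 ÷ (2027/100) = 181700/2027 ≈ 89.640

CN_adj = 181700/2027 ≈ 89.640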